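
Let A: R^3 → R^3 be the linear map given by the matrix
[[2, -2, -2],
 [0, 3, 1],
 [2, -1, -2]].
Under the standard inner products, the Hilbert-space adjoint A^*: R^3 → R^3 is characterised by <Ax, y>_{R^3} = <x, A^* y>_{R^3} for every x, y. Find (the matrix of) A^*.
A^* = A^T =
[[2, 0, 2],
 [-2, 3, -1],
 [-2, 1, -2]]

For real matrices with standard dot products, the defining identity <Ax, y> = <x, A^* y> gives (Ax)^T y = x^T (A^*) y, i.e. x^T A^T y = x^T (A^*) y. Since this holds for all x, y, we must have A^* = A^T. Therefore
A^* =
[[2, 0, 2],
 [-2, 3, -1],
 [-2, 1, -2]].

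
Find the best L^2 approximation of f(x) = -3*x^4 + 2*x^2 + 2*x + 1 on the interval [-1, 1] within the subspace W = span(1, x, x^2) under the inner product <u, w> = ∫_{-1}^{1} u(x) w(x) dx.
g(x) = -4*x^2/7 + 2*x + 44/35

The best approximation g ∈ W is the orthogonal projection of f onto W. Writing g = a_0 + a_1 x + a_2 x^2, the coefficients solve the normal equations G · a = b where
  G_{ij} = <φ_i, φ_j> and b_i = <f, φ_i>, with φ_0 = 1, φ_1 = x, φ_2 = x^2.
G =
  [2, 0, 2/3]
  [0, 2/3, 0]
  [2/3, 0, 2/5],
b = (32/15, 4/3, 64/105).
Solving gives a_0 = 44/35, a_1 = 2, a_2 = -4/7, so
  g(x) = -4*x^2/7 + 2*x + 44/35.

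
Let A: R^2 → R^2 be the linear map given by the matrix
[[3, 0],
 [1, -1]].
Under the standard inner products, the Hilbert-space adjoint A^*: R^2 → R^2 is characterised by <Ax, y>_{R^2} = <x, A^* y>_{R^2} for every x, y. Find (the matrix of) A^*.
A^* = A^T =
[[3, 1],
 [0, -1]]

For real matrices with standard dot products, the defining identity <Ax, y> = <x, A^* y> gives (Ax)^T y = x^T (A^*) y, i.e. x^T A^T y = x^T (A^*) y. Since this holds for all x, y, we must have A^* = A^T. Therefore
A^* =
[[3, 1],
 [0, -1]].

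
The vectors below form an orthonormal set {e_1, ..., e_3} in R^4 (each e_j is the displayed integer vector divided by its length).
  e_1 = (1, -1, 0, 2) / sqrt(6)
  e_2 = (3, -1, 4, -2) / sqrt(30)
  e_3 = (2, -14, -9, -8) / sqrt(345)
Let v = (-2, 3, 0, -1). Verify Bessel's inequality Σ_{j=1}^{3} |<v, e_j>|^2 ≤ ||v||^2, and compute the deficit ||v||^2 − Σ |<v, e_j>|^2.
Σ |<v, e_j>|^2 = 965/69; ||v||^2 = 14; deficit = 1/69

Write each e_j = u_j / sqrt(<u_j, u_j>) where u_j is the displayed integer vector. Then <v, e_j> = <v, u_j> / sqrt(<u_j, u_j>), so |<v, e_j>|^2 = <v, u_j>^2 / <u_j, u_j>.
Coefficients: <v, e_1> = -7/sqrt(6), <v, e_2> = -7/sqrt(30), <v, e_3> = -38/sqrt(345).
Square and sum: Σ |<v, e_j>|^2 = 965/69.
Compute ||v||^2 = v·v = 14.
Deficit = 14 − 965/69 = 1/69 ≥ 0, confirming Bessel's inequality. (The deficit equals ||v − Σ <v,e_j> e_j||^2, the squared distance from v to span{e_j}.)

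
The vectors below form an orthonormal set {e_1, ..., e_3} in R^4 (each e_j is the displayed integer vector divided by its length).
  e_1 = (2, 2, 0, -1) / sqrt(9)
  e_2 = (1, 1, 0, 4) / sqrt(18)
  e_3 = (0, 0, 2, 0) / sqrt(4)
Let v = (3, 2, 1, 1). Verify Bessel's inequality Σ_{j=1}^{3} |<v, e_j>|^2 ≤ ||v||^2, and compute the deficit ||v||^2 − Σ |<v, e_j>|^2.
Σ |<v, e_j>|^2 = 29/2; ||v||^2 = 15; deficit = 1/2

Write each e_j = u_j / sqrt(<u_j, u_j>) where u_j is the displayed integer vector. Then <v, e_j> = <v, u_j> / sqrt(<u_j, u_j>), so |<v, e_j>|^2 = <v, u_j>^2 / <u_j, u_j>.
Coefficients: <v, e_1> = 9/sqrt(9), <v, e_2> = 9/sqrt(18), <v, e_3> = 2/sqrt(4).
Square and sum: Σ |<v, e_j>|^2 = 29/2.
Compute ||v||^2 = v·v = 15.
Deficit = 15 − 29/2 = 1/2 ≥ 0, confirming Bessel's inequality. (The deficit equals ||v − Σ <v,e_j> e_j||^2, the squared distance from v to span{e_j}.)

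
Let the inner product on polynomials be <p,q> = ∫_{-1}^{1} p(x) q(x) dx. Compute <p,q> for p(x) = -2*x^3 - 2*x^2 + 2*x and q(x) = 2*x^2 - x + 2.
<p,q> = -24/5

Expand the product: p(x)·q(x) = -4*x^5 - 2*x^4 + 2*x^3 - 6*x^2 + 4*x.
∫_{-1}^{1} of each monomial x^k gives [2/(k+1) if k even, 0 if k odd]. Integrating term-by-term (or equivalently evaluating the antiderivative F(x) = -2*x^6/3 - 2*x^5/5 + x^4/2 - 2*x^3 + 2*x^2 at the endpoints):
  F(1) − F(−1) = -17/30 − (127/30) = -24/5.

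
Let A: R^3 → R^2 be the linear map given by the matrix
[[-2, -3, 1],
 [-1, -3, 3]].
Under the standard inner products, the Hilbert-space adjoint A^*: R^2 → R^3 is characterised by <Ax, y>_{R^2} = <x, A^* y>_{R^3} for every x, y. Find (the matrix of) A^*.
A^* = A^T =
[[-2, -1],
 [-3, -3],
 [1, 3]]

For real matrices with standard dot products, the defining identity <Ax, y> = <x, A^* y> gives (Ax)^T y = x^T (A^*) y, i.e. x^T A^T y = x^T (A^*) y. Since this holds for all x, y, we must have A^* = A^T. Therefore
A^* =
[[-2, -1],
 [-3, -3],
 [1, 3]].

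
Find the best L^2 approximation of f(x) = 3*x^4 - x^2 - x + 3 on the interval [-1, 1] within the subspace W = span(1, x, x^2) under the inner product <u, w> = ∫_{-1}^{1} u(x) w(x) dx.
g(x) = 11*x^2/7 - x + 96/35

The best approximation g ∈ W is the orthogonal projection of f onto W. Writing g = a_0 + a_1 x + a_2 x^2, the coefficients solve the normal equations G · a = b where
  G_{ij} = <φ_i, φ_j> and b_i = <f, φ_i>, with φ_0 = 1, φ_1 = x, φ_2 = x^2.
G =
  [2, 0, 2/3]
  [0, 2/3, 0]
  [2/3, 0, 2/5],
b = (98/15, -2/3, 86/35).
Solving gives a_0 = 96/35, a_1 = -1, a_2 = 11/7, so
  g(x) = 11*x^2/7 - x + 96/35.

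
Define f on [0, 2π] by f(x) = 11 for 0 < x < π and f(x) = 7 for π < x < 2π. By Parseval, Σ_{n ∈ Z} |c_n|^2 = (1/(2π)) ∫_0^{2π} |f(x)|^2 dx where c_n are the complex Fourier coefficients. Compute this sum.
Σ |c_n|^2 = 85

Parseval equates the L^2 energy of f (normalised by 1/(2π)) with the ℓ^2 sum of its Fourier coefficients: (1/(2π)) ∫_0^{2π} |f|^2 = Σ |c_n|^2.
Compute the left side: (1/(2π)) [∫_0^π 11^2 dx + ∫_π^{2π} 7^2 dx] = (1/(2π)) · (121π + 49π) = (121 + 49)/2 = 85.
So Σ_{n ∈ Z} |c_n|^2 = 85.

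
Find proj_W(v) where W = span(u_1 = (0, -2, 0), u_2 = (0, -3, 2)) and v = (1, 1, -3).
proj_W(v) = (0, 1, -3)

Set up U = [u_1 | ... | u_2] ∈ R^(3×2). The projector onto W = col(U) is P = U (U^T U)^(-1) U^T.
Compute U^T U =
  [4, 6]
  [6, 13],
and U^T v = (-2, -9).
Solve U^T U · c = U^T v for the coefficients: c = (7/4, -3/2). The projection is proj_W(v) = U c.
Check: (v - proj_W(v)) · u_1 = 0  (should be 0).
Check: (v - proj_W(v)) · u_2 = 0  (should be 0).
Result: proj_W(v) = (0, 1, -3).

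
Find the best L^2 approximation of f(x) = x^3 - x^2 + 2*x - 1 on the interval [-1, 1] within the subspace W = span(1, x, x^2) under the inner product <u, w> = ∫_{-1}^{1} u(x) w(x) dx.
g(x) = -x^2 + 13*x/5 - 1

The best approximation g ∈ W is the orthogonal projection of f onto W. Writing g = a_0 + a_1 x + a_2 x^2, the coefficients solve the normal equations G · a = b where
  G_{ij} = <φ_i, φ_j> and b_i = <f, φ_i>, with φ_0 = 1, φ_1 = x, φ_2 = x^2.
G =
  [2, 0, 2/3]
  [0, 2/3, 0]
  [2/3, 0, 2/5],
b = (-8/3, 26/15, -16/15).
Solving gives a_0 = -1, a_1 = 13/5, a_2 = -1, so
  g(x) = -x^2 + 13*x/5 - 1.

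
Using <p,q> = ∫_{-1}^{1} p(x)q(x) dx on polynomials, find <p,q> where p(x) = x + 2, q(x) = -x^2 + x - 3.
<p,q> = -38/3

Expand the product: p(x)·q(x) = -x^3 - x^2 - x - 6.
∫_{-1}^{1} of each monomial x^k gives [2/(k+1) if k even, 0 if k odd]. Integrating term-by-term (or equivalently evaluating the antiderivative F(x) = -x^4/4 - x^3/3 - x^2/2 - 6*x at the endpoints):
  F(1) − F(−1) = -85/12 − (67/12) = -38/3.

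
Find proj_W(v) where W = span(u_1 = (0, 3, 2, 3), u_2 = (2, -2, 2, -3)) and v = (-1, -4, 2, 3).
proj_W(v) = (6/31, 30/341, 130/341, -3/341)

Set up U = [u_1 | ... | u_2] ∈ R^(4×2). The projector onto W = col(U) is P = U (U^T U)^(-1) U^T.
Compute U^T U =
  [22, -11]
  [-11, 21],
and U^T v = (1, 1).
Solve U^T U · c = U^T v for the coefficients: c = (32/341, 3/31). The projection is proj_W(v) = U c.
Check: (v - proj_W(v)) · u_1 = 0  (should be 0).
Check: (v - proj_W(v)) · u_2 = 0  (should be 0).
Result: proj_W(v) = (6/31, 30/341, 130/341, -3/341).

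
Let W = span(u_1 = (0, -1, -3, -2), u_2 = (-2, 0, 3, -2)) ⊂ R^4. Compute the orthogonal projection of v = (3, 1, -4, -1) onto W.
proj_W(v) = (106/71, -47/71, -300/71, 12/71)

Set up U = [u_1 | ... | u_2] ∈ R^(4×2). The projector onto W = col(U) is P = U (U^T U)^(-1) U^T.
Compute U^T U =
  [14, -5]
  [-5, 17],
and U^T v = (13, -16).
Solve U^T U · c = U^T v for the coefficients: c = (47/71, -53/71). The projection is proj_W(v) = U c.
Check: (v - proj_W(v)) · u_1 = 0  (should be 0).
Check: (v - proj_W(v)) · u_2 = 0  (should be 0).
Result: proj_W(v) = (106/71, -47/71, -300/71, 12/71).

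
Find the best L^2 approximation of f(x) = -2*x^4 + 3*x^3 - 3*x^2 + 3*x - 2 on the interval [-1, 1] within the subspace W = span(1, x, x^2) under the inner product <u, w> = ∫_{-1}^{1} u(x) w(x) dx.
g(x) = -33*x^2/7 + 24*x/5 - 64/35

The best approximation g ∈ W is the orthogonal projection of f onto W. Writing g = a_0 + a_1 x + a_2 x^2, the coefficients solve the normal equations G · a = b where
  G_{ij} = <φ_i, φ_j> and b_i = <f, φ_i>, with φ_0 = 1, φ_1 = x, φ_2 = x^2.
G =
  [2, 0, 2/3]
  [0, 2/3, 0]
  [2/3, 0, 2/5],
b = (-34/5, 16/5, -326/105).
Solving gives a_0 = -64/35, a_1 = 24/5, a_2 = -33/7, so
  g(x) = -33*x^2/7 + 24*x/5 - 64/35.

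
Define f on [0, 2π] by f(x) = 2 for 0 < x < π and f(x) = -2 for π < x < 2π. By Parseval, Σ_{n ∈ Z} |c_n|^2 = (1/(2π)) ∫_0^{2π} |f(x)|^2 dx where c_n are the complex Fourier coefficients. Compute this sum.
Σ |c_n|^2 = 4

Parseval equates the L^2 energy of f (normalised by 1/(2π)) with the ℓ^2 sum of its Fourier coefficients: (1/(2π)) ∫_0^{2π} |f|^2 = Σ |c_n|^2.
Compute the left side: (1/(2π)) [∫_0^π 2^2 dx + ∫_π^{2π} (-2)^2 dx] = (1/(2π)) · (4π + 4π) = (4 + 4)/2 = 4.
So Σ_{n ∈ Z} |c_n|^2 = 4.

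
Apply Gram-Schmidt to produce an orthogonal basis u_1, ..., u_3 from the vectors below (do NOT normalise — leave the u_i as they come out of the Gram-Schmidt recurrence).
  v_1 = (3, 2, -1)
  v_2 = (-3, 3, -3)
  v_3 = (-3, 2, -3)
Orthogonal basis:
  u_1 = (3, 2, -1)
  u_2 = (-3, 3, -3)
  u_3 = (2/21, -8/21, -10/21)

Apply the Gram-Schmidt recurrence
  u_1 = v_1
  u_i = v_i − Σ_{j<i} ((v_i · u_j) / (u_j · u_j)) · u_j.

Step by step this gives:
  u_1 = (3, 2, -1)
  u_2 = (-3, 3, -3)
  u_3 = (2/21, -8/21, -10/21)

Orthogonality check:
  u_2 · u_1 = 0 (should be 0)
  u_3 · u_1 = 0 (should be 0)
  u_3 · u_2 = 0 (should be 0)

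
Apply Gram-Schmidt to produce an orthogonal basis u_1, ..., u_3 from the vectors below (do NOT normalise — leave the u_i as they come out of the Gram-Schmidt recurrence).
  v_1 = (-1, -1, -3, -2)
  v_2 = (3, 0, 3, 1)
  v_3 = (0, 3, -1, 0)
Orthogonal basis:
  u_1 = (-1, -1, -3, -2)
  u_2 = (31/15, -14/15, 1/5, -13/15)
  u_3 = (93/89, 225/89, -80/89, -39/89)

Apply the Gram-Schmidt recurrence
  u_1 = v_1
  u_i = v_i − Σ_{j<i} ((v_i · u_j) / (u_j · u_j)) · u_j.

Step by step this gives:
  u_1 = (-1, -1, -3, -2)
  u_2 = (31/15, -14/15, 1/5, -13/15)
  u_3 = (93/89, 225/89, -80/89, -39/89)

Orthogonality check:
  u_2 · u_1 = 0 (should be 0)
  u_3 · u_1 = 0 (should be 0)
  u_3 · u_2 = 0 (should be 0)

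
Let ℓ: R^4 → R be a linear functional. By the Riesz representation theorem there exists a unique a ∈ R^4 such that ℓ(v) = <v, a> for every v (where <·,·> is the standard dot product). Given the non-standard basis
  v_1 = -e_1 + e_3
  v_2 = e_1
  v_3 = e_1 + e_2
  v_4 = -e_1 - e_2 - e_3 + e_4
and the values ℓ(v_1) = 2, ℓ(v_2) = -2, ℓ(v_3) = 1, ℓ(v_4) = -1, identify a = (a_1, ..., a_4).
a = (-2, 3, 0, 0)

Write a = (a_1, ..., a_4) in the standard basis. For each basis vector v_i, ℓ(v_i) = <v_i, a> is a linear equation in the a_j's. Collect the n equations into a matrix system V a = ℓ, where row i of V is v_i (expressed in the standard basis). Since V is invertible (lower-triangular with 1s on the diagonal, up to permutation), solve by back-substitution:
  V =
[[-1, 0, 1, 0],
 [1, 0, 0, 0],
 [1, 1, 0, 0],
 [-1, -1, -1, 1]]
  V a = (2, -2, 1, -1)
Solving gives a = (-2, 3, 0, 0).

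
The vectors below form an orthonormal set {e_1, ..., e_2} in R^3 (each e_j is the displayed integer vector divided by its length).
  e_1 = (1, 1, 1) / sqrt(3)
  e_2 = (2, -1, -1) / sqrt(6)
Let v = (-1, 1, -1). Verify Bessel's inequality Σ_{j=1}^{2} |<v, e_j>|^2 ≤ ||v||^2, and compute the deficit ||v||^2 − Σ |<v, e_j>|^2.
Σ |<v, e_j>|^2 = 1; ||v||^2 = 3; deficit = 2

Write each e_j = u_j / sqrt(<u_j, u_j>) where u_j is the displayed integer vector. Then <v, e_j> = <v, u_j> / sqrt(<u_j, u_j>), so |<v, e_j>|^2 = <v, u_j>^2 / <u_j, u_j>.
Coefficients: <v, e_1> = -1/sqrt(3), <v, e_2> = -2/sqrt(6).
Square and sum: Σ |<v, e_j>|^2 = 1.
Compute ||v||^2 = v·v = 3.
Deficit = 3 − 1 = 2 ≥ 0, confirming Bessel's inequality. (The deficit equals ||v − Σ <v,e_j> e_j||^2, the squared distance from v to span{e_j}.)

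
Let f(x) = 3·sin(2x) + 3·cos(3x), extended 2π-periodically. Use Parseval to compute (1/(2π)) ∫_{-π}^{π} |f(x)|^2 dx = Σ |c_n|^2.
Σ |c_n|^2 = 9

Expand |f|^2 and use orthogonality of {sin(nx), cos(mx)} on [-π, π]:
  ∫_{-π}^{π} sin(nx)^2 dx = π, ∫ cos(mx)^2 dx = π, and cross terms integrate to 0.
So ∫_{-π}^{π} f(x)^2 dx = 3^2 · π + 3^2 · π = (9 + 9)π.
Divide by 2π: (9 + 9)/2 = 9.
By Parseval, this equals Σ |c_n|^2.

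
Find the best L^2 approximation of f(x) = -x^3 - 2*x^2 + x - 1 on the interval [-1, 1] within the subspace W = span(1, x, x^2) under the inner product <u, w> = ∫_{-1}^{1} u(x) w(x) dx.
g(x) = -2*x^2 + 2*x/5 - 1

The best approximation g ∈ W is the orthogonal projection of f onto W. Writing g = a_0 + a_1 x + a_2 x^2, the coefficients solve the normal equations G · a = b where
  G_{ij} = <φ_i, φ_j> and b_i = <f, φ_i>, with φ_0 = 1, φ_1 = x, φ_2 = x^2.
G =
  [2, 0, 2/3]
  [0, 2/3, 0]
  [2/3, 0, 2/5],
b = (-10/3, 4/15, -22/15).
Solving gives a_0 = -1, a_1 = 2/5, a_2 = -2, so
  g(x) = -2*x^2 + 2*x/5 - 1.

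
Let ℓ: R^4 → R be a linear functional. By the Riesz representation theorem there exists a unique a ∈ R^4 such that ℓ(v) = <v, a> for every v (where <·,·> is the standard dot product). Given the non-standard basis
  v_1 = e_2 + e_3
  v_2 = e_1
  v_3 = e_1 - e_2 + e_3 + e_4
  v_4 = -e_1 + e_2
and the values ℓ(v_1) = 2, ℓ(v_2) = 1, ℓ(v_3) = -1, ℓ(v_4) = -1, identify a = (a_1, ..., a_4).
a = (1, 0, 2, -4)

Write a = (a_1, ..., a_4) in the standard basis. For each basis vector v_i, ℓ(v_i) = <v_i, a> is a linear equation in the a_j's. Collect the n equations into a matrix system V a = ℓ, where row i of V is v_i (expressed in the standard basis). Since V is invertible (lower-triangular with 1s on the diagonal, up to permutation), solve by back-substitution:
  V =
[[0, 1, 1, 0],
 [1, 0, 0, 0],
 [1, -1, 1, 1],
 [-1, 1, 0, 0]]
  V a = (2, 1, -1, -1)
Solving gives a = (1, 0, 2, -4).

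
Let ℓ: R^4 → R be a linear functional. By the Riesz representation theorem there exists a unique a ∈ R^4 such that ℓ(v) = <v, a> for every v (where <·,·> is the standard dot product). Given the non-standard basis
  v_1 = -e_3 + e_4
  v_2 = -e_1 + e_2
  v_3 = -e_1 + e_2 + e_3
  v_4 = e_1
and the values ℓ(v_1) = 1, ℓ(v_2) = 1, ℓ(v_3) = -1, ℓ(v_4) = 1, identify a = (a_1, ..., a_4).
a = (1, 2, -2, -1)

Write a = (a_1, ..., a_4) in the standard basis. For each basis vector v_i, ℓ(v_i) = <v_i, a> is a linear equation in the a_j's. Collect the n equations into a matrix system V a = ℓ, where row i of V is v_i (expressed in the standard basis). Since V is invertible (lower-triangular with 1s on the diagonal, up to permutation), solve by back-substitution:
  V =
[[0, 0, -1, 1],
 [-1, 1, 0, 0],
 [-1, 1, 1, 0],
 [1, 0, 0, 0]]
  V a = (1, 1, -1, 1)
Solving gives a = (1, 2, -2, -1).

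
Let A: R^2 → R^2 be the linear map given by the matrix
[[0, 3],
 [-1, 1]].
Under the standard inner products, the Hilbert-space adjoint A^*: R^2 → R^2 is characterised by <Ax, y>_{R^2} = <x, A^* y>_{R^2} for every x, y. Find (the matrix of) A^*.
A^* = A^T =
[[0, -1],
 [3, 1]]

For real matrices with standard dot products, the defining identity <Ax, y> = <x, A^* y> gives (Ax)^T y = x^T (A^*) y, i.e. x^T A^T y = x^T (A^*) y. Since this holds for all x, y, we must have A^* = A^T. Therefore
A^* =
[[0, -1],
 [3, 1]].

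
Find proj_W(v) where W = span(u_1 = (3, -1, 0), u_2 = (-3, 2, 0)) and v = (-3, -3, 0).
proj_W(v) = (-3, -3, 0)

Set up U = [u_1 | ... | u_2] ∈ R^(3×2). The projector onto W = col(U) is P = U (U^T U)^(-1) U^T.
Compute U^T U =
  [10, -11]
  [-11, 13],
and U^T v = (-6, 3).
Solve U^T U · c = U^T v for the coefficients: c = (-5, -4). The projection is proj_W(v) = U c.
Check: (v - proj_W(v)) · u_1 = 0  (should be 0).
Check: (v - proj_W(v)) · u_2 = 0  (should be 0).
Result: proj_W(v) = (-3, -3, 0).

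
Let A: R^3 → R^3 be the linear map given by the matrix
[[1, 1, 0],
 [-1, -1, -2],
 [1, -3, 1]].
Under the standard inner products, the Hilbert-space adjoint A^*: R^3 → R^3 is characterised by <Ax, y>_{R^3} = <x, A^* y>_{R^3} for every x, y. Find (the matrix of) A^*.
A^* = A^T =
[[1, -1, 1],
 [1, -1, -3],
 [0, -2, 1]]

For real matrices with standard dot products, the defining identity <Ax, y> = <x, A^* y> gives (Ax)^T y = x^T (A^*) y, i.e. x^T A^T y = x^T (A^*) y. Since this holds for all x, y, we must have A^* = A^T. Therefore
A^* =
[[1, -1, 1],
 [1, -1, -3],
 [0, -2, 1]].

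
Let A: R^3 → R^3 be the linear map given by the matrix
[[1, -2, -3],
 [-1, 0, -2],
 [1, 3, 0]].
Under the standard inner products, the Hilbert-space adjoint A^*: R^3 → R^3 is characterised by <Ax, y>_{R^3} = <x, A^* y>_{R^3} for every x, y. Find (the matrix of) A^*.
A^* = A^T =
[[1, -1, 1],
 [-2, 0, 3],
 [-3, -2, 0]]

For real matrices with standard dot products, the defining identity <Ax, y> = <x, A^* y> gives (Ax)^T y = x^T (A^*) y, i.e. x^T A^T y = x^T (A^*) y. Since this holds for all x, y, we must have A^* = A^T. Therefore
A^* =
[[1, -1, 1],
 [-2, 0, 3],
 [-3, -2, 0]].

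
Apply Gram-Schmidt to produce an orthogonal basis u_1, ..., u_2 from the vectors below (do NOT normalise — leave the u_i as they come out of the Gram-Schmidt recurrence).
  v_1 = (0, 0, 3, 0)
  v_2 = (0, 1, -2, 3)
Orthogonal basis:
  u_1 = (0, 0, 3, 0)
  u_2 = (0, 1, 0, 3)

Apply the Gram-Schmidt recurrence
  u_1 = v_1
  u_i = v_i − Σ_{j<i} ((v_i · u_j) / (u_j · u_j)) · u_j.

Step by step this gives:
  u_1 = (0, 0, 3, 0)
  u_2 = (0, 1, 0, 3)

Orthogonality check:
  u_2 · u_1 = 0 (should be 0)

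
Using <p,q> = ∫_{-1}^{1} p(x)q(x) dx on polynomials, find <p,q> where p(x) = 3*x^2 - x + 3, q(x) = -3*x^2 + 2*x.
<p,q> = -164/15

Expand the product: p(x)·q(x) = -9*x^4 + 9*x^3 - 11*x^2 + 6*x.
∫_{-1}^{1} of each monomial x^k gives [2/(k+1) if k even, 0 if k odd]. Integrating term-by-term (or equivalently evaluating the antiderivative F(x) = -9*x^5/5 + 9*x^4/4 - 11*x^3/3 + 3*x^2 at the endpoints):
  F(1) − F(−1) = -13/60 − (643/60) = -164/15.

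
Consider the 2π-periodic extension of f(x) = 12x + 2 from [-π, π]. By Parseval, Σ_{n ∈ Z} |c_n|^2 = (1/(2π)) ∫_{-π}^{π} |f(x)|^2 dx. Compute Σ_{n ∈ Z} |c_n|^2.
Σ |c_n|^2 = 48π^2 + 4

Expand and integrate term by term over [-π, π]:
  ∫ (12x)^2 dx = 144·(2π^3/3); ∫ 2·12·(2)·x dx = 0 (odd integrand); ∫ 2^2 dx = 4·2π.
So (1/(2π)) ∫_{-π}^{π} (12x + 2)^2 dx = 144π^2/3 + 4 = 48π^2 + 4.
Parseval ⇒ Σ |c_n|^2 = 48π^2 + 4.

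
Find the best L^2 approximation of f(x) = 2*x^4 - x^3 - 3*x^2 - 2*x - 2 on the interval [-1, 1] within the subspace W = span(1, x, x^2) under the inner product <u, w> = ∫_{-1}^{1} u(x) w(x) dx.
g(x) = -9*x^2/7 - 13*x/5 - 76/35

The best approximation g ∈ W is the orthogonal projection of f onto W. Writing g = a_0 + a_1 x + a_2 x^2, the coefficients solve the normal equations G · a = b where
  G_{ij} = <φ_i, φ_j> and b_i = <f, φ_i>, with φ_0 = 1, φ_1 = x, φ_2 = x^2.
G =
  [2, 0, 2/3]
  [0, 2/3, 0]
  [2/3, 0, 2/5],
b = (-26/5, -26/15, -206/105).
Solving gives a_0 = -76/35, a_1 = -13/5, a_2 = -9/7, so
  g(x) = -9*x^2/7 - 13*x/5 - 76/35.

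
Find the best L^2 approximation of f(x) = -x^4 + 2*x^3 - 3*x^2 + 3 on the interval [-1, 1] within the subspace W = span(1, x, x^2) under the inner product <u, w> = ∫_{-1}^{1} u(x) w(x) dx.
g(x) = -27*x^2/7 + 6*x/5 + 108/35

The best approximation g ∈ W is the orthogonal projection of f onto W. Writing g = a_0 + a_1 x + a_2 x^2, the coefficients solve the normal equations G · a = b where
  G_{ij} = <φ_i, φ_j> and b_i = <f, φ_i>, with φ_0 = 1, φ_1 = x, φ_2 = x^2.
G =
  [2, 0, 2/3]
  [0, 2/3, 0]
  [2/3, 0, 2/5],
b = (18/5, 4/5, 18/35).
Solving gives a_0 = 108/35, a_1 = 6/5, a_2 = -27/7, so
  g(x) = -27*x^2/7 + 6*x/5 + 108/35.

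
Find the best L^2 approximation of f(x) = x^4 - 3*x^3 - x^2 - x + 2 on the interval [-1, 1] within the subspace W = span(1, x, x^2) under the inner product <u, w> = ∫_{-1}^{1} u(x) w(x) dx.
g(x) = -x^2/7 - 14*x/5 + 67/35

The best approximation g ∈ W is the orthogonal projection of f onto W. Writing g = a_0 + a_1 x + a_2 x^2, the coefficients solve the normal equations G · a = b where
  G_{ij} = <φ_i, φ_j> and b_i = <f, φ_i>, with φ_0 = 1, φ_1 = x, φ_2 = x^2.
G =
  [2, 0, 2/3]
  [0, 2/3, 0]
  [2/3, 0, 2/5],
b = (56/15, -28/15, 128/105).
Solving gives a_0 = 67/35, a_1 = -14/5, a_2 = -1/7, so
  g(x) = -x^2/7 - 14*x/5 + 67/35.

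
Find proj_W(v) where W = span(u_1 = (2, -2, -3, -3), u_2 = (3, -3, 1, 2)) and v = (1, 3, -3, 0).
proj_W(v) = (-463/589, 463/589, -675/589, -924/589)

Set up U = [u_1 | ... | u_2] ∈ R^(4×2). The projector onto W = col(U) is P = U (U^T U)^(-1) U^T.
Compute U^T U =
  [26, 3]
  [3, 23],
and U^T v = (5, -9).
Solve U^T U · c = U^T v for the coefficients: c = (142/589, -249/589). The projection is proj_W(v) = U c.
Check: (v - proj_W(v)) · u_1 = 0  (should be 0).
Check: (v - proj_W(v)) · u_2 = 0  (should be 0).
Result: proj_W(v) = (-463/589, 463/589, -675/589, -924/589).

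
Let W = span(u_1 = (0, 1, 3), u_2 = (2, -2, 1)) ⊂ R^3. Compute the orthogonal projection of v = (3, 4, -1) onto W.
proj_W(v) = (-62/89, 74/89, 5/89)

Set up U = [u_1 | ... | u_2] ∈ R^(3×2). The projector onto W = col(U) is P = U (U^T U)^(-1) U^T.
Compute U^T U =
  [10, 1]
  [1, 9],
and U^T v = (1, -3).
Solve U^T U · c = U^T v for the coefficients: c = (12/89, -31/89). The projection is proj_W(v) = U c.
Check: (v - proj_W(v)) · u_1 = 0  (should be 0).
Check: (v - proj_W(v)) · u_2 = 0  (should be 0).
Result: proj_W(v) = (-62/89, 74/89, 5/89).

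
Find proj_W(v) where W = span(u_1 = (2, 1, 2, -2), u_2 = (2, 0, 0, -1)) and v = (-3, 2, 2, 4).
proj_W(v) = (-124/29, 20/29, 40/29, 42/29)

Set up U = [u_1 | ... | u_2] ∈ R^(4×2). The projector onto W = col(U) is P = U (U^T U)^(-1) U^T.
Compute U^T U =
  [13, 6]
  [6, 5],
and U^T v = (-8, -10).
Solve U^T U · c = U^T v for the coefficients: c = (20/29, -82/29). The projection is proj_W(v) = U c.
Check: (v - proj_W(v)) · u_1 = 0  (should be 0).
Check: (v - proj_W(v)) · u_2 = 0  (should be 0).
Result: proj_W(v) = (-124/29, 20/29, 40/29, 42/29).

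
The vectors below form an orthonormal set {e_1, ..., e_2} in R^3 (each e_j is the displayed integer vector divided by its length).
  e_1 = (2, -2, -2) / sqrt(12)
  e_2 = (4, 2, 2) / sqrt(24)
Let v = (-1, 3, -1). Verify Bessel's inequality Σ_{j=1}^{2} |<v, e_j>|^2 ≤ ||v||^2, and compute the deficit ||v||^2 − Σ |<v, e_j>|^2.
Σ |<v, e_j>|^2 = 3; ||v||^2 = 11; deficit = 8

Write each e_j = u_j / sqrt(<u_j, u_j>) where u_j is the displayed integer vector. Then <v, e_j> = <v, u_j> / sqrt(<u_j, u_j>), so |<v, e_j>|^2 = <v, u_j>^2 / <u_j, u_j>.
Coefficients: <v, e_1> = -6/sqrt(12), <v, e_2> = 0/sqrt(24).
Square and sum: Σ |<v, e_j>|^2 = 3.
Compute ||v||^2 = v·v = 11.
Deficit = 11 − 3 = 8 ≥ 0, confirming Bessel's inequality. (The deficit equals ||v − Σ <v,e_j> e_j||^2, the squared distance from v to span{e_j}.)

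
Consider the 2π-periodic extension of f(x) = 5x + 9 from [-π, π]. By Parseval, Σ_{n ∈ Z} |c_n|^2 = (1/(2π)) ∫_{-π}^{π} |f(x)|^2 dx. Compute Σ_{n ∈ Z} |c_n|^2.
Σ |c_n|^2 = 25π^2/3 + 81

Expand and integrate term by term over [-π, π]:
  ∫ (5x)^2 dx = 25·(2π^3/3); ∫ 2·5·(9)·x dx = 0 (odd integrand); ∫ 9^2 dx = 81·2π.
So (1/(2π)) ∫_{-π}^{π} (5x + 9)^2 dx = 25π^2/3 + 81 = 25π^2/3 + 81.
Parseval ⇒ Σ |c_n|^2 = 25π^2/3 + 81.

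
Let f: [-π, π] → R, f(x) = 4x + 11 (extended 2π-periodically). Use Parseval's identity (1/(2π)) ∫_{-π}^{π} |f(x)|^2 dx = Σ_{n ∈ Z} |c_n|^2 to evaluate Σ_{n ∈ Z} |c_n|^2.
Σ |c_n|^2 = 16π^2/3 + 121

Expand and integrate term by term over [-π, π]:
  ∫ (4x)^2 dx = 16·(2π^3/3); ∫ 2·4·(11)·x dx = 0 (odd integrand); ∫ 11^2 dx = 121·2π.
So (1/(2π)) ∫_{-π}^{π} (4x + 11)^2 dx = 16π^2/3 + 121 = 16π^2/3 + 121.
Parseval ⇒ Σ |c_n|^2 = 16π^2/3 + 121.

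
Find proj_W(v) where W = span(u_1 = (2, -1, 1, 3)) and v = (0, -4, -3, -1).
proj_W(v) = (-4/15, 2/15, -2/15, -2/5)

Set up U = [u_1 | ... | u_1] ∈ R^(4×1). The projector onto W = col(U) is P = U (U^T U)^(-1) U^T.
Compute U^T U =
  [15],
and U^T v = (-2).
Solve U^T U · c = U^T v for the coefficients: c = (-2/15). The projection is proj_W(v) = U c.
Check: (v - proj_W(v)) · u_1 = 0  (should be 0).
Result: proj_W(v) = (-4/15, 2/15, -2/15, -2/5).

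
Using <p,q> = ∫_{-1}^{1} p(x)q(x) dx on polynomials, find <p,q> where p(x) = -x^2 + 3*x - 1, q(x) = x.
<p,q> = 2

Expand the product: p(x)·q(x) = -x^3 + 3*x^2 - x.
∫_{-1}^{1} of each monomial x^k gives [2/(k+1) if k even, 0 if k odd]. Integrating term-by-term (or equivalently evaluating the antiderivative F(x) = -x^4/4 + x^3 - x^2/2 at the endpoints):
  F(1) − F(−1) = 1/4 − (-7/4) = 2.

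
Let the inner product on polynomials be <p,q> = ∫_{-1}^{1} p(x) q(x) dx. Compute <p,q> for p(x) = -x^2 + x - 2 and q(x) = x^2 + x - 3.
<p,q> = 194/15

Expand the product: p(x)·q(x) = -x^4 + 2*x^2 - 5*x + 6.
∫_{-1}^{1} of each monomial x^k gives [2/(k+1) if k even, 0 if k odd]. Integrating term-by-term (or equivalently evaluating the antiderivative F(x) = -x^5/5 + 2*x^3/3 - 5*x^2/2 + 6*x at the endpoints):
  F(1) − F(−1) = 119/30 − (-269/30) = 194/15.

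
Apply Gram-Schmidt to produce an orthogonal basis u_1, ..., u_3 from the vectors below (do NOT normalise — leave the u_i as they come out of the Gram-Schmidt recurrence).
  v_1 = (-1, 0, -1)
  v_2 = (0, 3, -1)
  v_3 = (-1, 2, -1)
Orthogonal basis:
  u_1 = (-1, 0, -1)
  u_2 = (1/2, 3, -1/2)
  u_3 = (-6/19, 2/19, 6/19)

Apply the Gram-Schmidt recurrence
  u_1 = v_1
  u_i = v_i − Σ_{j<i} ((v_i · u_j) / (u_j · u_j)) · u_j.

Step by step this gives:
  u_1 = (-1, 0, -1)
  u_2 = (1/2, 3, -1/2)
  u_3 = (-6/19, 2/19, 6/19)

Orthogonality check:
  u_2 · u_1 = 0 (should be 0)
  u_3 · u_1 = 0 (should be 0)
  u_3 · u_2 = 0 (should be 0)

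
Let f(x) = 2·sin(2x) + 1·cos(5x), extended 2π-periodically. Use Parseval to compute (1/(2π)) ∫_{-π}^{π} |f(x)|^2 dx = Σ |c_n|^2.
Σ |c_n|^2 = 5/2

Expand |f|^2 and use orthogonality of {sin(nx), cos(mx)} on [-π, π]:
  ∫_{-π}^{π} sin(nx)^2 dx = π, ∫ cos(mx)^2 dx = π, and cross terms integrate to 0.
So ∫_{-π}^{π} f(x)^2 dx = 2^2 · π + 1^2 · π = (4 + 1)π.
Divide by 2π: (4 + 1)/2 = 5/2.
By Parseval, this equals Σ |c_n|^2.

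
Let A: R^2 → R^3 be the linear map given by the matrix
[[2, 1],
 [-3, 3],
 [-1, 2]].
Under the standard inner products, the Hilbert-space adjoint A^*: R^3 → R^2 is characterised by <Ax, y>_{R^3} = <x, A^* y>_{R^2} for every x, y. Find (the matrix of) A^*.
A^* = A^T =
[[2, -3, -1],
 [1, 3, 2]]

For real matrices with standard dot products, the defining identity <Ax, y> = <x, A^* y> gives (Ax)^T y = x^T (A^*) y, i.e. x^T A^T y = x^T (A^*) y. Since this holds for all x, y, we must have A^* = A^T. Therefore
A^* =
[[2, -3, -1],
 [1, 3, 2]].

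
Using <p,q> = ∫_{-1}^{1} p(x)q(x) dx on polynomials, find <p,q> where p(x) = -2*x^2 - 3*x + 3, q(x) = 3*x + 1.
<p,q> = -4/3

Expand the product: p(x)·q(x) = -6*x^3 - 11*x^2 + 6*x + 3.
∫_{-1}^{1} of each monomial x^k gives [2/(k+1) if k even, 0 if k odd]. Integrating term-by-term (or equivalently evaluating the antiderivative F(x) = -3*x^4/2 - 11*x^3/3 + 3*x^2 + 3*x at the endpoints):
  F(1) − F(−1) = 5/6 − (13/6) = -4/3.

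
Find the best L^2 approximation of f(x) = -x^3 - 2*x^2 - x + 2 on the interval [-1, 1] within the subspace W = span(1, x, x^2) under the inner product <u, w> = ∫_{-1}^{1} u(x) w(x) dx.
g(x) = -2*x^2 - 8*x/5 + 2

The best approximation g ∈ W is the orthogonal projection of f onto W. Writing g = a_0 + a_1 x + a_2 x^2, the coefficients solve the normal equations G · a = b where
  G_{ij} = <φ_i, φ_j> and b_i = <f, φ_i>, with φ_0 = 1, φ_1 = x, φ_2 = x^2.
G =
  [2, 0, 2/3]
  [0, 2/3, 0]
  [2/3, 0, 2/5],
b = (8/3, -16/15, 8/15).
Solving gives a_0 = 2, a_1 = -8/5, a_2 = -2, so
  g(x) = -2*x^2 - 8*x/5 + 2.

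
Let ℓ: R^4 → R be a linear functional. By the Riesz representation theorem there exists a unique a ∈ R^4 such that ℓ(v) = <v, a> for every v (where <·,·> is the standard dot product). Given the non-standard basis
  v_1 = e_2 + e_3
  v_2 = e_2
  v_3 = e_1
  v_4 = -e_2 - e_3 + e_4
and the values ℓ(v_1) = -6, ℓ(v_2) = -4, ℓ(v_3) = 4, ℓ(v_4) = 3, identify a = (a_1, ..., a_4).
a = (4, -4, -2, -3)

Write a = (a_1, ..., a_4) in the standard basis. For each basis vector v_i, ℓ(v_i) = <v_i, a> is a linear equation in the a_j's. Collect the n equations into a matrix system V a = ℓ, where row i of V is v_i (expressed in the standard basis). Since V is invertible (lower-triangular with 1s on the diagonal, up to permutation), solve by back-substitution:
  V =
[[0, 1, 1, 0],
 [0, 1, 0, 0],
 [1, 0, 0, 0],
 [0, -1, -1, 1]]
  V a = (-6, -4, 4, 3)
Solving gives a = (4, -4, -2, -3).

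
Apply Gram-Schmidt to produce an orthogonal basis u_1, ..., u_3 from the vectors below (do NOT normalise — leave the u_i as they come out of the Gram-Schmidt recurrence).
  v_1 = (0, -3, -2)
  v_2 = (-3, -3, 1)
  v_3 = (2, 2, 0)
Orthogonal basis:
  u_1 = (0, -3, -2)
  u_2 = (-3, -18/13, 27/13)
  u_3 = (3/11, -2/11, 3/11)

Apply the Gram-Schmidt recurrence
  u_1 = v_1
  u_i = v_i − Σ_{j<i} ((v_i · u_j) / (u_j · u_j)) · u_j.

Step by step this gives:
  u_1 = (0, -3, -2)
  u_2 = (-3, -18/13, 27/13)
  u_3 = (3/11, -2/11, 3/11)

Orthogonality check:
  u_2 · u_1 = 0 (should be 0)
  u_3 · u_1 = 0 (should be 0)
  u_3 · u_2 = 0 (should be 0)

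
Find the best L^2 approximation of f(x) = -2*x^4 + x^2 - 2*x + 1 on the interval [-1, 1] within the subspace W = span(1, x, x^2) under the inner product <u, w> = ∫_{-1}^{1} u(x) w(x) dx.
g(x) = -5*x^2/7 - 2*x + 41/35

The best approximation g ∈ W is the orthogonal projection of f onto W. Writing g = a_0 + a_1 x + a_2 x^2, the coefficients solve the normal equations G · a = b where
  G_{ij} = <φ_i, φ_j> and b_i = <f, φ_i>, with φ_0 = 1, φ_1 = x, φ_2 = x^2.
G =
  [2, 0, 2/3]
  [0, 2/3, 0]
  [2/3, 0, 2/5],
b = (28/15, -4/3, 52/105).
Solving gives a_0 = 41/35, a_1 = -2, a_2 = -5/7, so
  g(x) = -5*x^2/7 - 2*x + 41/35.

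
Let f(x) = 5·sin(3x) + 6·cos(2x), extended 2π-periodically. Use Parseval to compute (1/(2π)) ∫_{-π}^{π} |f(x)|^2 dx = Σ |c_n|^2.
Σ |c_n|^2 = 61/2

Expand |f|^2 and use orthogonality of {sin(nx), cos(mx)} on [-π, π]:
  ∫_{-π}^{π} sin(nx)^2 dx = π, ∫ cos(mx)^2 dx = π, and cross terms integrate to 0.
So ∫_{-π}^{π} f(x)^2 dx = 5^2 · π + 6^2 · π = (25 + 36)π.
Divide by 2π: (25 + 36)/2 = 61/2.
By Parseval, this equals Σ |c_n|^2.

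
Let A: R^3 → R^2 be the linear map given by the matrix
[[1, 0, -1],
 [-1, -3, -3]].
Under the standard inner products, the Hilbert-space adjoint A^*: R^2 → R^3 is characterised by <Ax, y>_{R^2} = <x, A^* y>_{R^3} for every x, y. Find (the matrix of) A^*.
A^* = A^T =
[[1, -1],
 [0, -3],
 [-1, -3]]

For real matrices with standard dot products, the defining identity <Ax, y> = <x, A^* y> gives (Ax)^T y = x^T (A^*) y, i.e. x^T A^T y = x^T (A^*) y. Since this holds for all x, y, we must have A^* = A^T. Therefore
A^* =
[[1, -1],
 [0, -3],
 [-1, -3]].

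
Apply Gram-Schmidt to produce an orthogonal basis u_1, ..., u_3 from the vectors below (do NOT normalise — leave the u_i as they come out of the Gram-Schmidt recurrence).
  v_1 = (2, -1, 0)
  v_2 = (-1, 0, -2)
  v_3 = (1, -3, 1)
Orthogonal basis:
  u_1 = (2, -1, 0)
  u_2 = (-1/5, -2/5, -2)
  u_3 = (-22/21, -44/21, 11/21)

Apply the Gram-Schmidt recurrence
  u_1 = v_1
  u_i = v_i − Σ_{j<i} ((v_i · u_j) / (u_j · u_j)) · u_j.

Step by step this gives:
  u_1 = (2, -1, 0)
  u_2 = (-1/5, -2/5, -2)
  u_3 = (-22/21, -44/21, 11/21)

Orthogonality check:
  u_2 · u_1 = 0 (should be 0)
  u_3 · u_1 = 0 (should be 0)
  u_3 · u_2 = 0 (should be 0)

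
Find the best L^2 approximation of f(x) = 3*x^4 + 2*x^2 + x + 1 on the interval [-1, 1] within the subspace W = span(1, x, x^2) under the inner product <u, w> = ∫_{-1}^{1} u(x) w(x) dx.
g(x) = 32*x^2/7 + x + 26/35

The best approximation g ∈ W is the orthogonal projection of f onto W. Writing g = a_0 + a_1 x + a_2 x^2, the coefficients solve the normal equations G · a = b where
  G_{ij} = <φ_i, φ_j> and b_i = <f, φ_i>, with φ_0 = 1, φ_1 = x, φ_2 = x^2.
G =
  [2, 0, 2/3]
  [0, 2/3, 0]
  [2/3, 0, 2/5],
b = (68/15, 2/3, 244/105).
Solving gives a_0 = 26/35, a_1 = 1, a_2 = 32/7, so
  g(x) = 32*x^2/7 + x + 26/35.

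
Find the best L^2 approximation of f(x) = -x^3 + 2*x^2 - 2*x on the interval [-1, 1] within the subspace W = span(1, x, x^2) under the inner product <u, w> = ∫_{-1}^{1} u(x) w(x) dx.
g(x) = 2*x^2 - 13*x/5

The best approximation g ∈ W is the orthogonal projection of f onto W. Writing g = a_0 + a_1 x + a_2 x^2, the coefficients solve the normal equations G · a = b where
  G_{ij} = <φ_i, φ_j> and b_i = <f, φ_i>, with φ_0 = 1, φ_1 = x, φ_2 = x^2.
G =
  [2, 0, 2/3]
  [0, 2/3, 0]
  [2/3, 0, 2/5],
b = (4/3, -26/15, 4/5).
Solving gives a_0 = 0, a_1 = -13/5, a_2 = 2, so
  g(x) = 2*x^2 - 13*x/5.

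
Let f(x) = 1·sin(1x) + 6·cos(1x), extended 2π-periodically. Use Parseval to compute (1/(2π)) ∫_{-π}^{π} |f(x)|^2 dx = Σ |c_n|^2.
Σ |c_n|^2 = 37/2

Expand |f|^2 and use orthogonality of {sin(nx), cos(mx)} on [-π, π]:
  ∫_{-π}^{π} sin(nx)^2 dx = π, ∫ cos(mx)^2 dx = π, and cross terms integrate to 0.
So ∫_{-π}^{π} f(x)^2 dx = 1^2 · π + 6^2 · π = (1 + 36)π.
Divide by 2π: (1 + 36)/2 = 37/2.
By Parseval, this equals Σ |c_n|^2.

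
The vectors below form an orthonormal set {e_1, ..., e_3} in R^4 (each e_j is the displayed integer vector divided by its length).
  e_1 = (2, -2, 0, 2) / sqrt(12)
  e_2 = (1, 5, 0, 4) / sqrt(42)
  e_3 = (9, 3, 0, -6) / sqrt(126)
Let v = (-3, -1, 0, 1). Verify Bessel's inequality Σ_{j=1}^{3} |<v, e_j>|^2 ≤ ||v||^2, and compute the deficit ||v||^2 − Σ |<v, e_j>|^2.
Σ |<v, e_j>|^2 = 11; ||v||^2 = 11; deficit = 0

Write each e_j = u_j / sqrt(<u_j, u_j>) where u_j is the displayed integer vector. Then <v, e_j> = <v, u_j> / sqrt(<u_j, u_j>), so |<v, e_j>|^2 = <v, u_j>^2 / <u_j, u_j>.
Coefficients: <v, e_1> = -2/sqrt(12), <v, e_2> = -4/sqrt(42), <v, e_3> = -36/sqrt(126).
Square and sum: Σ |<v, e_j>|^2 = 11.
Compute ||v||^2 = v·v = 11.
Deficit = 11 − 11 = 0 ≥ 0, confirming Bessel's inequality. (The deficit equals ||v − Σ <v,e_j> e_j||^2, the squared distance from v to span{e_j}.)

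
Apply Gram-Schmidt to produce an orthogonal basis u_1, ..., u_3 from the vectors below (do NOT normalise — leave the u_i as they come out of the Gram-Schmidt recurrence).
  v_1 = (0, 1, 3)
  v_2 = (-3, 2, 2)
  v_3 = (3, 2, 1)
Orthogonal basis:
  u_1 = (0, 1, 3)
  u_2 = (-3, 6/5, -2/5)
  u_3 = (54/53, 243/106, -81/106)

Apply the Gram-Schmidt recurrence
  u_1 = v_1
  u_i = v_i − Σ_{j<i} ((v_i · u_j) / (u_j · u_j)) · u_j.

Step by step this gives:
  u_1 = (0, 1, 3)
  u_2 = (-3, 6/5, -2/5)
  u_3 = (54/53, 243/106, -81/106)

Orthogonality check:
  u_2 · u_1 = 0 (should be 0)
  u_3 · u_1 = 0 (should be 0)
  u_3 · u_2 = 0 (should be 0)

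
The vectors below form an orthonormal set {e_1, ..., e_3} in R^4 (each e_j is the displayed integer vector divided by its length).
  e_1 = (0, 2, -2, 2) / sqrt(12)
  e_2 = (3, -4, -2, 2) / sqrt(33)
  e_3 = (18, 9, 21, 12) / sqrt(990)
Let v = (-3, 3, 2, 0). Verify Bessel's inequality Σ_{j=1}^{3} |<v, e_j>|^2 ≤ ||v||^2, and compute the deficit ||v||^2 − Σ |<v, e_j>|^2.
Σ |<v, e_j>|^2 = 39/2; ||v||^2 = 22; deficit = 5/2

Write each e_j = u_j / sqrt(<u_j, u_j>) where u_j is the displayed integer vector. Then <v, e_j> = <v, u_j> / sqrt(<u_j, u_j>), so |<v, e_j>|^2 = <v, u_j>^2 / <u_j, u_j>.
Coefficients: <v, e_1> = 2/sqrt(12), <v, e_2> = -25/sqrt(33), <v, e_3> = 15/sqrt(990).
Square and sum: Σ |<v, e_j>|^2 = 39/2.
Compute ||v||^2 = v·v = 22.
Deficit = 22 − 39/2 = 5/2 ≥ 0, confirming Bessel's inequality. (The deficit equals ||v − Σ <v,e_j> e_j||^2, the squared distance from v to span{e_j}.)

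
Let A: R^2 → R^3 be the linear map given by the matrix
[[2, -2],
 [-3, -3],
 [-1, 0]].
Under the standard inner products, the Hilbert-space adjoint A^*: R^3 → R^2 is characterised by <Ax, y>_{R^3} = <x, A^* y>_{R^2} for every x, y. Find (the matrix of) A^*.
A^* = A^T =
[[2, -3, -1],
 [-2, -3, 0]]

For real matrices with standard dot products, the defining identity <Ax, y> = <x, A^* y> gives (Ax)^T y = x^T (A^*) y, i.e. x^T A^T y = x^T (A^*) y. Since this holds for all x, y, we must have A^* = A^T. Therefore
A^* =
[[2, -3, -1],
 [-2, -3, 0]].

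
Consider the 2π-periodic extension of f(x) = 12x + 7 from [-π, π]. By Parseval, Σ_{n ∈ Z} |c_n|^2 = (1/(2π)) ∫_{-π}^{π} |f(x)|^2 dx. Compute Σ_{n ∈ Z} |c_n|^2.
Σ |c_n|^2 = 48π^2 + 49

Expand and integrate term by term over [-π, π]:
  ∫ (12x)^2 dx = 144·(2π^3/3); ∫ 2·12·(7)·x dx = 0 (odd integrand); ∫ 7^2 dx = 49·2π.
So (1/(2π)) ∫_{-π}^{π} (12x + 7)^2 dx = 144π^2/3 + 49 = 48π^2 + 49.
Parseval ⇒ Σ |c_n|^2 = 48π^2 + 49.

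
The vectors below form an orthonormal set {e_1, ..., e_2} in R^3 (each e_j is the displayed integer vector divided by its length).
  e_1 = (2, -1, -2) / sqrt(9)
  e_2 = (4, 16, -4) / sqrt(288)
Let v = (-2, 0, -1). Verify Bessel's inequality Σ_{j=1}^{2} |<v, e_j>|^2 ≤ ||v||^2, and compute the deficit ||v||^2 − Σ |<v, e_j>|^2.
Σ |<v, e_j>|^2 = 1/2; ||v||^2 = 5; deficit = 9/2

Write each e_j = u_j / sqrt(<u_j, u_j>) where u_j is the displayed integer vector. Then <v, e_j> = <v, u_j> / sqrt(<u_j, u_j>), so |<v, e_j>|^2 = <v, u_j>^2 / <u_j, u_j>.
Coefficients: <v, e_1> = -2/sqrt(9), <v, e_2> = -4/sqrt(288).
Square and sum: Σ |<v, e_j>|^2 = 1/2.
Compute ||v||^2 = v·v = 5.
Deficit = 5 − 1/2 = 9/2 ≥ 0, confirming Bessel's inequality. (The deficit equals ||v − Σ <v,e_j> e_j||^2, the squared distance from v to span{e_j}.)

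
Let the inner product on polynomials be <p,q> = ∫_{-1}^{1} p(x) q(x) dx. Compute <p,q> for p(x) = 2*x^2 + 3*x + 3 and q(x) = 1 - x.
<p,q> = 16/3

Expand the product: p(x)·q(x) = -2*x^3 - x^2 + 3.
∫_{-1}^{1} of each monomial x^k gives [2/(k+1) if k even, 0 if k odd]. Integrating term-by-term (or equivalently evaluating the antiderivative F(x) = -x^4/2 - x^3/3 + 3*x at the endpoints):
  F(1) − F(−1) = 13/6 − (-19/6) = 16/3.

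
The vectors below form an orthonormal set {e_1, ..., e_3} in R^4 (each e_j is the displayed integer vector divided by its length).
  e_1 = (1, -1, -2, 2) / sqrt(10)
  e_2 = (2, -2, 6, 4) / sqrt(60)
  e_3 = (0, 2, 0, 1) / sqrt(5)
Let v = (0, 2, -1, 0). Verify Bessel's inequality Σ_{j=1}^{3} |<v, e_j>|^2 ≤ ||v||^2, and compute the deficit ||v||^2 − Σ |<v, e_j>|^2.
Σ |<v, e_j>|^2 = 73/15; ||v||^2 = 5; deficit = 2/15

Write each e_j = u_j / sqrt(<u_j, u_j>) where u_j is the displayed integer vector. Then <v, e_j> = <v, u_j> / sqrt(<u_j, u_j>), so |<v, e_j>|^2 = <v, u_j>^2 / <u_j, u_j>.
Coefficients: <v, e_1> = 0/sqrt(10), <v, e_2> = -10/sqrt(60), <v, e_3> = 4/sqrt(5).
Square and sum: Σ |<v, e_j>|^2 = 73/15.
Compute ||v||^2 = v·v = 5.
Deficit = 5 − 73/15 = 2/15 ≥ 0, confirming Bessel's inequality. (The deficit equals ||v − Σ <v,e_j> e_j||^2, the squared distance from v to span{e_j}.)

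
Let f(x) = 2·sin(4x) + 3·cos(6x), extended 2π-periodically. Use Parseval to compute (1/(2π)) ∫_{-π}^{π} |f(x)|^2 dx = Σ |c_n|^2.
Σ |c_n|^2 = 13/2

Expand |f|^2 and use orthogonality of {sin(nx), cos(mx)} on [-π, π]:
  ∫_{-π}^{π} sin(nx)^2 dx = π, ∫ cos(mx)^2 dx = π, and cross terms integrate to 0.
So ∫_{-π}^{π} f(x)^2 dx = 2^2 · π + 3^2 · π = (4 + 9)π.
Divide by 2π: (4 + 9)/2 = 13/2.
By Parseval, this equals Σ |c_n|^2.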